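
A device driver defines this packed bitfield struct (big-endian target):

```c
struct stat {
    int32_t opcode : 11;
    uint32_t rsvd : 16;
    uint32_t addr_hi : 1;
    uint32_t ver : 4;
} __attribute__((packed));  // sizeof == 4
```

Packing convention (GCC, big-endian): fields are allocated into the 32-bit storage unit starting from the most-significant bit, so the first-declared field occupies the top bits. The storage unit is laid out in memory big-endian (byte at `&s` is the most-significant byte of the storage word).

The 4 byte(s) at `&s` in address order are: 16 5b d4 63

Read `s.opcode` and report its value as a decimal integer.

178

[0]=0x16 [1]=0x5b [2]=0xd4 [3]=0x63 (big-endian) → word 0x165bd463
opcode [21+:11] = (word>>21) & 0x7ff = 178  ←
rsvd [5+:16] = (word>>5) & 0xffff = 56995
addr_hi [4+:1] = (word>>4) & 0x1 = 0
ver [0+:4] = (word>>0) & 0xf = 3
opcode signed 11b, MSB=0: value = 178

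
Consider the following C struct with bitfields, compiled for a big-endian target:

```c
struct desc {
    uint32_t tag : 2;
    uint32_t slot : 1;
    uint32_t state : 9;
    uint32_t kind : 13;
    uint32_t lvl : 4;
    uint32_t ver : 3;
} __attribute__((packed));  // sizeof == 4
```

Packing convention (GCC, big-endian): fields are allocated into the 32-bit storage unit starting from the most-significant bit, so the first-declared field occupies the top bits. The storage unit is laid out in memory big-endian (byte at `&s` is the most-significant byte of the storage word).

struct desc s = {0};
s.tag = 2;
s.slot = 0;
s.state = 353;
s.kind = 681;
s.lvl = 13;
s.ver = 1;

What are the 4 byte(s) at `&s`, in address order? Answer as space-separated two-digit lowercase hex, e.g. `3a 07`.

96 11 54 e9

tag (2b) val=2 bits=0x2 at bit 30: 0x80000000
slot (1b) val=0 bits=0x0 at bit 29: 0x80000000
state (9b) val=353 bits=0x161 at bit 20: 0x96100000
kind (13b) val=681 bits=0x2a9 at bit 7: 0x96115480
lvl (4b) val=13 bits=0xd at bit 3: 0x961154e8
ver (3b) val=1 bits=0x1 at bit 0: 0x961154e9
word = 0x961154e9 → big-endian bytes:
  [0]=0x96  [1]=0x11  [2]=0x54  [3]=0xe9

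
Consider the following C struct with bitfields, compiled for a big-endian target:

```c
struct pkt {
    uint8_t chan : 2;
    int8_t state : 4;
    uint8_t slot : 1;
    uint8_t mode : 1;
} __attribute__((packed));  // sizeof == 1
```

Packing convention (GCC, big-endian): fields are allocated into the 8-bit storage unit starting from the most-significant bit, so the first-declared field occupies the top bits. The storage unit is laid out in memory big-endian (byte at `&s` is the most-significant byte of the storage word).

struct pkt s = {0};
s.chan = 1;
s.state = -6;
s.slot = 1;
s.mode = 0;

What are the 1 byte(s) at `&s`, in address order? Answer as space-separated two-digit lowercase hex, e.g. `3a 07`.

[6+:2] chan=1 & 0x3 = 0x1; word=0x40
[2+:4] state=-6 & 0xf = 0xa; word=0x68
[1+:1] slot=1 & 0x1 = 0x1; word=0x6a
[0+:1] mode=0 & 0x1 = 0x0; word=0x6a
word = 0x6a → big-endian bytes:
  [0]=0x6a

6a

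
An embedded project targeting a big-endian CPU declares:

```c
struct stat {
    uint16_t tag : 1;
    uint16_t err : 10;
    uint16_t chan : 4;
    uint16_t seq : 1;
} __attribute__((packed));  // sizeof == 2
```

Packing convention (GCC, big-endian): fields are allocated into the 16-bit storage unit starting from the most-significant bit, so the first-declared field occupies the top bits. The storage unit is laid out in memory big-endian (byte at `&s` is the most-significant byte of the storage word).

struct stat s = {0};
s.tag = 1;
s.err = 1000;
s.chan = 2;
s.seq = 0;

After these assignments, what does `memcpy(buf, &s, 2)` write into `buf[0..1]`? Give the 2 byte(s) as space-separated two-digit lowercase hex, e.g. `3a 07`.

tag:1 = 1 → 0x1 << 15 → word 0x8000
err:10 = 1000 → 0x3e8 << 5 → word 0xfd00
chan:4 = 2 → 0x2 << 1 → word 0xfd04
seq:1 = 0 → 0x0 << 0 → word 0xfd04
word = 0xfd04 → big-endian bytes:
  [0]=0xfd  [1]=0x04

fd 04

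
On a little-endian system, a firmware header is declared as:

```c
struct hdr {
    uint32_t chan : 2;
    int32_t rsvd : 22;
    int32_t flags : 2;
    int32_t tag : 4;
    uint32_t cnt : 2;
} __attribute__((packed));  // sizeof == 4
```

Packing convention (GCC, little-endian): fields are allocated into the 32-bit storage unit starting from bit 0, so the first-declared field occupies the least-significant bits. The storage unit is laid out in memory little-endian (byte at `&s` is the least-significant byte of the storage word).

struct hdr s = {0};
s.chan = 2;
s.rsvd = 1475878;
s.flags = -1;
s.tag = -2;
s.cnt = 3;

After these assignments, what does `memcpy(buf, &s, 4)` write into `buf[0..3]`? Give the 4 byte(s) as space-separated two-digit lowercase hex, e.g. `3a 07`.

chan:2 = 2 → 0x2 << 0 → word 0x00000002
rsvd:22 = 1475878 → 0x168526 << 2 → word 0x005a149a
flags:2 = -1 → 0x3 << 24 → word 0x035a149a
tag:4 = -2 → 0xe << 26 → word 0x3b5a149a
cnt:2 = 3 → 0x3 << 30 → word 0xfb5a149a
word = 0xfb5a149a → little-endian bytes:
  [0]=0x9a  [1]=0x14  [2]=0x5a  [3]=0xfb

9a 14 5a fb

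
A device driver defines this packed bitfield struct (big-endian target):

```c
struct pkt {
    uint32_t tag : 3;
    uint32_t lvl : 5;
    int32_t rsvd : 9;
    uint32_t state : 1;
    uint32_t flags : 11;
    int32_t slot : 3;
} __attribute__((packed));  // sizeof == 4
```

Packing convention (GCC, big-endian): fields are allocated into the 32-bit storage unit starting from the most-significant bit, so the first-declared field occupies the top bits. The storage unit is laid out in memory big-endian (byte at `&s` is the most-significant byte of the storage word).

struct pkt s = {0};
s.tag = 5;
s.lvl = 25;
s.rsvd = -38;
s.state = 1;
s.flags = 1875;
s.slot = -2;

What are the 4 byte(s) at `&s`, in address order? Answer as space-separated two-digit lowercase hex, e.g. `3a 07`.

b9 ed 7a 9e

tag:3 = 5 → 0x5 << 29 → word 0xa0000000
lvl:5 = 25 → 0x19 << 24 → word 0xb9000000
rsvd:9 = -38 → 0x1da << 15 → word 0xb9ed0000
state:1 = 1 → 0x1 << 14 → word 0xb9ed4000
flags:11 = 1875 → 0x753 << 3 → word 0xb9ed7a98
slot:3 = -2 → 0x6 << 0 → word 0xb9ed7a9e
word = 0xb9ed7a9e → big-endian bytes:
  [0]=0xb9  [1]=0xed  [2]=0x7a  [3]=0x9e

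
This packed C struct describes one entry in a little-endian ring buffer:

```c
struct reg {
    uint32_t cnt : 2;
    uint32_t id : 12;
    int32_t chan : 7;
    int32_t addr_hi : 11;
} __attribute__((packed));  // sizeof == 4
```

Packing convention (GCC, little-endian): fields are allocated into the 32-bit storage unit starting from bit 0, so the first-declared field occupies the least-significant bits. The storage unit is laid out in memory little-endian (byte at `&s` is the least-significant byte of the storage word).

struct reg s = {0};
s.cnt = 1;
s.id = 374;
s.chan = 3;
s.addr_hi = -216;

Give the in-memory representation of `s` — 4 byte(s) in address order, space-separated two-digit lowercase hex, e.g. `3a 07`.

d9 c5 00 e5

cnt:2 = 1 → 0x1 << 0 → word 0x00000001
id:12 = 374 → 0x176 << 2 → word 0x000005d9
chan:7 = 3 → 0x3 << 14 → word 0x0000c5d9
addr_hi:11 = -216 → 0x728 << 21 → word 0xe500c5d9
word = 0xe500c5d9 → little-endian bytes:
  [0]=0xd9  [1]=0xc5  [2]=0x00  [3]=0xe5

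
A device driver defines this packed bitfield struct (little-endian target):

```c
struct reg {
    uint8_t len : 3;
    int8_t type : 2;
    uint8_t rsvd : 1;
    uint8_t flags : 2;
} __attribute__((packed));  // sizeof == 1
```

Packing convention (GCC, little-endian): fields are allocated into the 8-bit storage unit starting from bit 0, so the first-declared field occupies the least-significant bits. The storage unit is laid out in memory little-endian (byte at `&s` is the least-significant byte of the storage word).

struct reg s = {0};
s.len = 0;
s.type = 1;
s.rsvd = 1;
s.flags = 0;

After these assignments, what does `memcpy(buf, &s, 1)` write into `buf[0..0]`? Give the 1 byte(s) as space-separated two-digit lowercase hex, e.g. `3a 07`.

len:3 = 0 → 0x0 << 0 → word 0x00
type:2 = 1 → 0x1 << 3 → word 0x08
rsvd:1 = 1 → 0x1 << 5 → word 0x28
flags:2 = 0 → 0x0 << 6 → word 0x28
word = 0x28 → little-endian bytes:
  [0]=0x28

28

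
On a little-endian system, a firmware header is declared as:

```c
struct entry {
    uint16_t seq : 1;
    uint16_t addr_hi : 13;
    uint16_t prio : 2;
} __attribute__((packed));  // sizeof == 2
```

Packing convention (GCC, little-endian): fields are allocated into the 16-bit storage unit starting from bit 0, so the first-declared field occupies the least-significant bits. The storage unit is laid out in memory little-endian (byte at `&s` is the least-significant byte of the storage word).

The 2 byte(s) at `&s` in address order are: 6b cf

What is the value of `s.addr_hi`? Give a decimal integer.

[0]=0x6b [1]=0xcf (little-endian) → word 0xcf6b
seq [0+:1] = (word>>0) & 0x1 = 1
addr_hi [1+:13] = (word>>1) & 0x1fff = 1973  ←
prio [14+:2] = (word>>14) & 0x3 = 3

1973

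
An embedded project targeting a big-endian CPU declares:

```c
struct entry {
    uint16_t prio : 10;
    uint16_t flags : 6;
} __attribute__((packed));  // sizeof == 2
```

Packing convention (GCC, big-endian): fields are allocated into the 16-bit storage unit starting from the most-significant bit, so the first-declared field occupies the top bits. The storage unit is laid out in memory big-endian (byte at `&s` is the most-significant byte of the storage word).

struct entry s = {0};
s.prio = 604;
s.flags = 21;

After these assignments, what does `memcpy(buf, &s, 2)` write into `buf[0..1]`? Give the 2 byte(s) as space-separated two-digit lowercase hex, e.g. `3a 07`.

prio (10b) val=604 bits=0x25c at bit 6: 0x9700
flags (6b) val=21 bits=0x15 at bit 0: 0x9715
word = 0x9715 → big-endian bytes:
  [0]=0x97  [1]=0x15

97 15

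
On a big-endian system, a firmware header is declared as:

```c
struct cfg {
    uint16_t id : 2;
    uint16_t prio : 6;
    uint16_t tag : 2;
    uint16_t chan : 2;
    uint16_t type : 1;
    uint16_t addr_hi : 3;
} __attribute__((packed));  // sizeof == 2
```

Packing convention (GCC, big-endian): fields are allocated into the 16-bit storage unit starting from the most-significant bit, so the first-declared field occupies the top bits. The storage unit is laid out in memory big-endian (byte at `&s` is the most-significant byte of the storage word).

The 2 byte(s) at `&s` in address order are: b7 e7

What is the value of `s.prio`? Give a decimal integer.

[0]=0xb7 [1]=0xe7 (big-endian) → word 0xb7e7
id [14+:2] = (word>>14) & 0x3 = 2
prio [8+:6] = (word>>8) & 0x3f = 55  ←
tag [6+:2] = (word>>6) & 0x3 = 3
chan [4+:2] = (word>>4) & 0x3 = 2
type [3+:1] = (word>>3) & 0x1 = 0
addr_hi [0+:3] = (word>>0) & 0x7 = 7

55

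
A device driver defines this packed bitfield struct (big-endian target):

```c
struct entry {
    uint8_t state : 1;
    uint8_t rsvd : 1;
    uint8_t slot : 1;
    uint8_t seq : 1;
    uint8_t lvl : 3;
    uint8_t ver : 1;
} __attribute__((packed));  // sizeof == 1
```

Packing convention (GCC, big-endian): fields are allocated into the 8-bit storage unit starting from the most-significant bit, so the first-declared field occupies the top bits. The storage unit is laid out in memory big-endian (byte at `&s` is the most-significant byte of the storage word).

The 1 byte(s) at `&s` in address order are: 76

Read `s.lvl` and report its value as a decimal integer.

3

[0]=0x76 (big-endian) → word 0x76
state:1 @ bit 7 → (0x76>>7)&0x1 = 0x0
rsvd:1 @ bit 6 → (0x76>>6)&0x1 = 0x1
slot:1 @ bit 5 → (0x76>>5)&0x1 = 0x1
seq:1 @ bit 4 → (0x76>>4)&0x1 = 0x1
lvl:3 @ bit 1 → (0x76>>1)&0x7 = 0x3  ←
ver:1 @ bit 0 → (0x76>>0)&0x1 = 0x0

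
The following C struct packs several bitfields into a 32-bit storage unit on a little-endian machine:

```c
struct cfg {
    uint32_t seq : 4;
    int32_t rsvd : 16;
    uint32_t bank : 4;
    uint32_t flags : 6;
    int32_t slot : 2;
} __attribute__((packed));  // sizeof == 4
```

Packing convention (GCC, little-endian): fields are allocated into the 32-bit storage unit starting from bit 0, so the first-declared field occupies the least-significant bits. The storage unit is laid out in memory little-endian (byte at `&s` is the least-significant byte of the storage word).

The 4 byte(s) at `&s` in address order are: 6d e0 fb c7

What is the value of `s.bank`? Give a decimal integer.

[0]=0x6d [1]=0xe0 [2]=0xfb [3]=0xc7 (little-endian) → word 0xc7fbe06d
seq [0+:4] = (word>>0) & 0xf = 13
rsvd [4+:16] = (word>>4) & 0xffff = 48646
bank [20+:4] = (word>>20) & 0xf = 15  ←
flags [24+:6] = (word>>24) & 0x3f = 7
slot [30+:2] = (word>>30) & 0x3 = 3

15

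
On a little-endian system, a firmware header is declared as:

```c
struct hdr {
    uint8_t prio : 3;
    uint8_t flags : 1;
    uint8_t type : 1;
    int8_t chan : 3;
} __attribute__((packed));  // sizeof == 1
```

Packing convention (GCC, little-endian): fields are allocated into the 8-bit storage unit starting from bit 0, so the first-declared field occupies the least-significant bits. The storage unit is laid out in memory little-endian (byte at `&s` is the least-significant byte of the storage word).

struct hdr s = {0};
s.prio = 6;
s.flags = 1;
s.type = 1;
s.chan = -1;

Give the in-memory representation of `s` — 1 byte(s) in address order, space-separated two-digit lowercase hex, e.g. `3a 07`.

fe

prio:3 = 6 → 0x6 << 0 → word 0x06
flags:1 = 1 → 0x1 << 3 → word 0x0e
type:1 = 1 → 0x1 << 4 → word 0x1e
chan:3 = -1 → 0x7 << 5 → word 0xfe
word = 0xfe → little-endian bytes:
  [0]=0xfe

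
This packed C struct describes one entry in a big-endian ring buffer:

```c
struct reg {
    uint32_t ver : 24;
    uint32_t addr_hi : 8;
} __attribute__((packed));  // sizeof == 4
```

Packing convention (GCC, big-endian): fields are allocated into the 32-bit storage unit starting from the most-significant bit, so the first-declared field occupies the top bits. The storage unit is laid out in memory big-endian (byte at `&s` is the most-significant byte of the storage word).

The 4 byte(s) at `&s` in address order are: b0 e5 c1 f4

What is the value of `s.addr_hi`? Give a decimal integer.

244

[0]=0xb0 [1]=0xe5 [2]=0xc1 [3]=0xf4 (big-endian) → word 0xb0e5c1f4
ver [8+:24] = (word>>8) & 0xffffff = 11593153
addr_hi [0+:8] = (word>>0) & 0xff = 244  ←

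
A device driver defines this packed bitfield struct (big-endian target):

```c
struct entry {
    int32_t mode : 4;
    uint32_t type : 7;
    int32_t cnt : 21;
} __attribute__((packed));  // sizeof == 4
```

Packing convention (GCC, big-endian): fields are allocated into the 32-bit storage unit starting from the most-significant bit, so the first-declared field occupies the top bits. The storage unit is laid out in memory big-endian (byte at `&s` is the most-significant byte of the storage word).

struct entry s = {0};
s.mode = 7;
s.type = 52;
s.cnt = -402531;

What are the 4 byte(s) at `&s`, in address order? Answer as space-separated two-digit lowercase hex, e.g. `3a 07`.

76 99 db 9d

[28+:4] mode=7 & 0xf = 0x7; word=0x70000000
[21+:7] type=52 & 0x7f = 0x34; word=0x76800000
[0+:21] cnt=-402531 & 0x1fffff = 0x19db9d; word=0x7699db9d
word = 0x7699db9d → big-endian bytes:
  [0]=0x76  [1]=0x99  [2]=0xdb  [3]=0x9d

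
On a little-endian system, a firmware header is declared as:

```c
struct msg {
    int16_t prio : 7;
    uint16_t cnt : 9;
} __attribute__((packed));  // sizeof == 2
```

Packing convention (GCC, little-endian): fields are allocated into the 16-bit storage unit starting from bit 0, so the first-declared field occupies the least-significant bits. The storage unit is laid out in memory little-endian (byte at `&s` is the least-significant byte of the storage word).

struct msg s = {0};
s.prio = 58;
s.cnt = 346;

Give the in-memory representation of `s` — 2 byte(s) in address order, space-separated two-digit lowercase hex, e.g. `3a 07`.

[0+:7] prio=58 & 0x7f = 0x3a; word=0x003a
[7+:9] cnt=346 & 0x1ff = 0x15a; word=0xad3a
word = 0xad3a → little-endian bytes:
  [0]=0x3a  [1]=0xad

3a ad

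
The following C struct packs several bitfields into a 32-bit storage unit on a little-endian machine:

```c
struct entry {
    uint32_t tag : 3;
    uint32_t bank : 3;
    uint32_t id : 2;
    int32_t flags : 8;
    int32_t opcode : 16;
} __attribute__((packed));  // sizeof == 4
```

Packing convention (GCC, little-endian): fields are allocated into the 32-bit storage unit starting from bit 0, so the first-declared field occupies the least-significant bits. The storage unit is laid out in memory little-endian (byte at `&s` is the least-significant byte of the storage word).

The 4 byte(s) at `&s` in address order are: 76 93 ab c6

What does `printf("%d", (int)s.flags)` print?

-109

[0]=0x76 [1]=0x93 [2]=0xab [3]=0xc6 (little-endian) → word 0xc6ab9376
tag:3 @ bit 0 → (0xc6ab9376>>0)&0x7 = 0x6
bank:3 @ bit 3 → (0xc6ab9376>>3)&0x7 = 0x6
id:2 @ bit 6 → (0xc6ab9376>>6)&0x3 = 0x1
flags:8 @ bit 8 → (0xc6ab9376>>8)&0xff = 0x93  ←
opcode:16 @ bit 16 → (0xc6ab9376>>16)&0xffff = 0xc6ab
flags signed 8b, MSB=1: 147 - 256 = -109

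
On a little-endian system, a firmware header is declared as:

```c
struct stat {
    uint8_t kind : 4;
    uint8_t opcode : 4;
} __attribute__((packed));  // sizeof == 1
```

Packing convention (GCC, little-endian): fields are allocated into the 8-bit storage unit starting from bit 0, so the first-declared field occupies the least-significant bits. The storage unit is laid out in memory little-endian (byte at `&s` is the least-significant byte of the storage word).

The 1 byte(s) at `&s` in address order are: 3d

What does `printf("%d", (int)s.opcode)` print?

3

[0]=0x3d (little-endian) → word 0x3d
kind [0+:4] = (word>>0) & 0xf = 13
opcode [4+:4] = (word>>4) & 0xf = 3  ←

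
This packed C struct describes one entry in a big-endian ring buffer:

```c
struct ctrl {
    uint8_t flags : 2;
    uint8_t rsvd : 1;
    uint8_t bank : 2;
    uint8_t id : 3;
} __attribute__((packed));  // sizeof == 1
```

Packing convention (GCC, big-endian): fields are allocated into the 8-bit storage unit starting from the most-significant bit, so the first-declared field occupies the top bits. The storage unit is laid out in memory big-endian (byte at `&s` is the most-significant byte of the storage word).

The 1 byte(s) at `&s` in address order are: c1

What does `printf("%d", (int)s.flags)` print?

3

[0]=0xc1 (big-endian) → word 0xc1
flags:2 @ bit 6 → (0xc1>>6)&0x3 = 0x3  ←
rsvd:1 @ bit 5 → (0xc1>>5)&0x1 = 0x0
bank:2 @ bit 3 → (0xc1>>3)&0x3 = 0x0
id:3 @ bit 0 → (0xc1>>0)&0x7 = 0x1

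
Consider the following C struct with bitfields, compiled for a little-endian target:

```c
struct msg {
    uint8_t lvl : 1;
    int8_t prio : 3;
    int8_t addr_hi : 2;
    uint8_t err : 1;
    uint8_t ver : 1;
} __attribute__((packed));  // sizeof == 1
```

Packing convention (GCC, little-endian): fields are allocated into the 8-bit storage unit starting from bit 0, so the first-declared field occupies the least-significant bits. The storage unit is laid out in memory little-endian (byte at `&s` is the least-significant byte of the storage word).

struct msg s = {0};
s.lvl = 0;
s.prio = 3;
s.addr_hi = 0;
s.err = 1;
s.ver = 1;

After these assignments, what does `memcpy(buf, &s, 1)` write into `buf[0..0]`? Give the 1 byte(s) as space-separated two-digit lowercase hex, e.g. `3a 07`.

lvl (1b) val=0 bits=0x0 at bit 0: 0x00
prio (3b) val=3 bits=0x3 at bit 1: 0x06
addr_hi (2b) val=0 bits=0x0 at bit 4: 0x06
err (1b) val=1 bits=0x1 at bit 6: 0x46
ver (1b) val=1 bits=0x1 at bit 7: 0xc6
word = 0xc6 → little-endian bytes:
  [0]=0xc6

c6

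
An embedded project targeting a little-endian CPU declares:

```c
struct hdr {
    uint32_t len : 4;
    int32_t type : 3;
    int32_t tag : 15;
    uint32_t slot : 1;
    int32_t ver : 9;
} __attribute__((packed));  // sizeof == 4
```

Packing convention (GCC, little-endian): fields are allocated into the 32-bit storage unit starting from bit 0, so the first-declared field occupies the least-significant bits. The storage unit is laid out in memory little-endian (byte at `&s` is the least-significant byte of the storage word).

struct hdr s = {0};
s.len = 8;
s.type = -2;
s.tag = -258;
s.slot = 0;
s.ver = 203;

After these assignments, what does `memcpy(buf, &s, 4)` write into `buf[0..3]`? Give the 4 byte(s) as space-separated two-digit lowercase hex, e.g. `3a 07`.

68 7f bf 65

len:4 = 8 → 0x8 << 0 → word 0x00000008
type:3 = -2 → 0x6 << 4 → word 0x00000068
tag:15 = -258 → 0x7efe << 7 → word 0x003f7f68
slot:1 = 0 → 0x0 << 22 → word 0x003f7f68
ver:9 = 203 → 0xcb << 23 → word 0x65bf7f68
word = 0x65bf7f68 → little-endian bytes:
  [0]=0x68  [1]=0x7f  [2]=0xbf  [3]=0x65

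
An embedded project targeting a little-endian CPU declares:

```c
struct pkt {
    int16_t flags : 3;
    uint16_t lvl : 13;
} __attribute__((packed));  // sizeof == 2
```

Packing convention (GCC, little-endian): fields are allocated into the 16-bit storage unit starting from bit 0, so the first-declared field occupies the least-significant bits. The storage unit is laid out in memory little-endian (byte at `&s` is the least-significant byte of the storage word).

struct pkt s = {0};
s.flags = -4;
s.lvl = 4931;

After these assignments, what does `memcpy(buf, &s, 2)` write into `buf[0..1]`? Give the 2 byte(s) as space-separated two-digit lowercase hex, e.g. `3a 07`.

1c 9a

flags:3 = -4 → 0x4 << 0 → word 0x0004
lvl:13 = 4931 → 0x1343 << 3 → word 0x9a1c
word = 0x9a1c → little-endian bytes:
  [0]=0x1c  [1]=0x9a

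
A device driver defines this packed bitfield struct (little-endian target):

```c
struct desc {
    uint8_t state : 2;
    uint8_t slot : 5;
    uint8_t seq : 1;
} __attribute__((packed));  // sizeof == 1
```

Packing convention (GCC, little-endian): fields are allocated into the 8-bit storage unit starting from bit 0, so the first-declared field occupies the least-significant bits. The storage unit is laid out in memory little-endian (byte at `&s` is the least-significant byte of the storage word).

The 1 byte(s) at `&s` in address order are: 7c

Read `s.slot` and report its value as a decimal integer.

[0]=0x7c (little-endian) → word 0x7c
state:2 @ bit 0 → (0x7c>>0)&0x3 = 0x0
slot:5 @ bit 2 → (0x7c>>2)&0x1f = 0x1f  ←
seq:1 @ bit 7 → (0x7c>>7)&0x1 = 0x0

31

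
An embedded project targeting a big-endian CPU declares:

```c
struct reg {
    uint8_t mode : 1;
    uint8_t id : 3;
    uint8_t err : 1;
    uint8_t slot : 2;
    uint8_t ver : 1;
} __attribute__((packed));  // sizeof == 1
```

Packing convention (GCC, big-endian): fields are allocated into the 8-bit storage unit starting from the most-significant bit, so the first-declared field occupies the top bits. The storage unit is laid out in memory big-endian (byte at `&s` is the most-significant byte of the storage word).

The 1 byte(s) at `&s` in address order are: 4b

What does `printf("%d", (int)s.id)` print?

4

[0]=0x4b (big-endian) → word 0x4b
mode [7+:1] = (word>>7) & 0x1 = 0
id [4+:3] = (word>>4) & 0x7 = 4  ←
err [3+:1] = (word>>3) & 0x1 = 1
slot [1+:2] = (word>>1) & 0x3 = 1
ver [0+:1] = (word>>0) & 0x1 = 1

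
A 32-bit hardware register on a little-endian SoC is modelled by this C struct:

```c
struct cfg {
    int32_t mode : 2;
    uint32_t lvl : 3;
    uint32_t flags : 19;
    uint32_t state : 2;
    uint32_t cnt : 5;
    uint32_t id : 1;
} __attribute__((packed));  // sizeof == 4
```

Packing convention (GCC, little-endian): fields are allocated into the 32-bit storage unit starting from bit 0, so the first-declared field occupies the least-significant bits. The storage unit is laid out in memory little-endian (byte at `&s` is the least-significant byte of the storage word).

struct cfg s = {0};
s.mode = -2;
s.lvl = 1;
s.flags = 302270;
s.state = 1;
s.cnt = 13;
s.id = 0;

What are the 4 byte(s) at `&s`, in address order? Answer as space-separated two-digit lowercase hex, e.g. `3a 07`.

mode (2b) val=-2 bits=0x2 at bit 0: 0x00000002
lvl (3b) val=1 bits=0x1 at bit 2: 0x00000006
flags (19b) val=302270 bits=0x49cbe at bit 5: 0x009397c6
state (2b) val=1 bits=0x1 at bit 24: 0x019397c6
cnt (5b) val=13 bits=0xd at bit 26: 0x359397c6
id (1b) val=0 bits=0x0 at bit 31: 0x359397c6
word = 0x359397c6 → little-endian bytes:
  [0]=0xc6  [1]=0x97  [2]=0x93  [3]=0x35

c6 97 93 35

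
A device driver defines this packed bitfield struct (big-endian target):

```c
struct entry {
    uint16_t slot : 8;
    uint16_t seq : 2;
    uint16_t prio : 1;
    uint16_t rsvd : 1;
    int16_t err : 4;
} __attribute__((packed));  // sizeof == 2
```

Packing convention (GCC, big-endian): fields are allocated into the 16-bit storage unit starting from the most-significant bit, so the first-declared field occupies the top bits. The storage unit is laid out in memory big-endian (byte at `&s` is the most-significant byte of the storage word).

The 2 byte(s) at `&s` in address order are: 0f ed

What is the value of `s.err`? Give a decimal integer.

[0]=0x0f [1]=0xed (big-endian) → word 0x0fed
slot:8 @ bit 8 → (0x0fed>>8)&0xff = 0xf
seq:2 @ bit 6 → (0x0fed>>6)&0x3 = 0x3
prio:1 @ bit 5 → (0x0fed>>5)&0x1 = 0x1
rsvd:1 @ bit 4 → (0x0fed>>4)&0x1 = 0x0
err:4 @ bit 0 → (0x0fed>>0)&0xf = 0xd  ←
err signed 4b, MSB=1: 13 - 16 = -3

-3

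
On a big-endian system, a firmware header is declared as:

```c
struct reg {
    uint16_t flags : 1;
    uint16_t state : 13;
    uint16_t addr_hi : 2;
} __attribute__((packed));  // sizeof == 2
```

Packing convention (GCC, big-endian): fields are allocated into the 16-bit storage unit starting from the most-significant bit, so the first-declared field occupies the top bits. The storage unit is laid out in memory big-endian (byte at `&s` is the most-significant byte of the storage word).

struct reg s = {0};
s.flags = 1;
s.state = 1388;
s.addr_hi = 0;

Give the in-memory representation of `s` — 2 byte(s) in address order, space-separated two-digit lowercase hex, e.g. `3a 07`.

flags:1 = 1 → 0x1 << 15 → word 0x8000
state:13 = 1388 → 0x56c << 2 → word 0x95b0
addr_hi:2 = 0 → 0x0 << 0 → word 0x95b0
word = 0x95b0 → big-endian bytes:
  [0]=0x95  [1]=0xb0

95 b0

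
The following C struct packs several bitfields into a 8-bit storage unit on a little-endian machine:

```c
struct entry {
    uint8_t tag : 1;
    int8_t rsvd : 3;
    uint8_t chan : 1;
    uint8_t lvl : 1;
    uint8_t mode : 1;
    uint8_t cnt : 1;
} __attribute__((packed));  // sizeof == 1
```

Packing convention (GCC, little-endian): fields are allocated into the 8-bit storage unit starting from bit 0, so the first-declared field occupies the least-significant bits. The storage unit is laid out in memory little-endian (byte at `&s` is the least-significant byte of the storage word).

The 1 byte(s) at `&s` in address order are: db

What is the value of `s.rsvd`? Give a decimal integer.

-3

[0]=0xdb (little-endian) → word 0xdb
tag [0+:1] = (word>>0) & 0x1 = 1
rsvd [1+:3] = (word>>1) & 0x7 = 5  ←
chan [4+:1] = (word>>4) & 0x1 = 1
lvl [5+:1] = (word>>5) & 0x1 = 0
mode [6+:1] = (word>>6) & 0x1 = 1
cnt [7+:1] = (word>>7) & 0x1 = 1
rsvd signed 3b, MSB=1: 5 - 8 = -3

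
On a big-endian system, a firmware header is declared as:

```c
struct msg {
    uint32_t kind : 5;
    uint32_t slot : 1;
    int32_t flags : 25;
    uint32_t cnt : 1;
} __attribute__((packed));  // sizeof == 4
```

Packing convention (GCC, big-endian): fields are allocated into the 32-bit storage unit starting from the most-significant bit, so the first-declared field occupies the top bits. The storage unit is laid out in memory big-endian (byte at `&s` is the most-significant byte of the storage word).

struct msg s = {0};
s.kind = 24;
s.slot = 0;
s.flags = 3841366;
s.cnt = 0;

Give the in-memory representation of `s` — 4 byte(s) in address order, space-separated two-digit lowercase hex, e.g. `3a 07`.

c0 75 3a ac

[27+:5] kind=24 & 0x1f = 0x18; word=0xc0000000
[26+:1] slot=0 & 0x1 = 0x0; word=0xc0000000
[1+:25] flags=3841366 & 0x1ffffff = 0x3a9d56; word=0xc0753aac
[0+:1] cnt=0 & 0x1 = 0x0; word=0xc0753aac
word = 0xc0753aac → big-endian bytes:
  [0]=0xc0  [1]=0x75  [2]=0x3a  [3]=0xac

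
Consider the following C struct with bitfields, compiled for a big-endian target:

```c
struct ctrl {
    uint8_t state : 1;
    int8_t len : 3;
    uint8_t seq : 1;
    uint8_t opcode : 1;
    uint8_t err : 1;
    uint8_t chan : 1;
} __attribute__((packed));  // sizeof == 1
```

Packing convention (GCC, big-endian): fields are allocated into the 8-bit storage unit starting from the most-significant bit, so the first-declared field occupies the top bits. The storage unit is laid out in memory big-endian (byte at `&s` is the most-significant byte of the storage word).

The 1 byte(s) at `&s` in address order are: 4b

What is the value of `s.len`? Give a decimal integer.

-4

[0]=0x4b (big-endian) → word 0x4b
state [7+:1] = (word>>7) & 0x1 = 0
len [4+:3] = (word>>4) & 0x7 = 4  ←
seq [3+:1] = (word>>3) & 0x1 = 1
opcode [2+:1] = (word>>2) & 0x1 = 0
err [1+:1] = (word>>1) & 0x1 = 1
chan [0+:1] = (word>>0) & 0x1 = 1
len signed 3b, MSB=1: 4 - 8 = -4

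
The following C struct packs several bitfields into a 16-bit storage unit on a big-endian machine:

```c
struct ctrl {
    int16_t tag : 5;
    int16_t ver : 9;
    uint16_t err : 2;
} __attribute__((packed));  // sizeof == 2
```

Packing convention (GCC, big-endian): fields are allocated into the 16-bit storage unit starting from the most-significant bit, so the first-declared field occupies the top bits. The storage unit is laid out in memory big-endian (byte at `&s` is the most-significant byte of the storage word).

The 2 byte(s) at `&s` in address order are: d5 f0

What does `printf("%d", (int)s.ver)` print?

[0]=0xd5 [1]=0xf0 (big-endian) → word 0xd5f0
tag [11+:5] = (word>>11) & 0x1f = 26
ver [2+:9] = (word>>2) & 0x1ff = 380  ←
err [0+:2] = (word>>0) & 0x3 = 0
ver signed 9b, MSB=1: 380 - 512 = -132

-132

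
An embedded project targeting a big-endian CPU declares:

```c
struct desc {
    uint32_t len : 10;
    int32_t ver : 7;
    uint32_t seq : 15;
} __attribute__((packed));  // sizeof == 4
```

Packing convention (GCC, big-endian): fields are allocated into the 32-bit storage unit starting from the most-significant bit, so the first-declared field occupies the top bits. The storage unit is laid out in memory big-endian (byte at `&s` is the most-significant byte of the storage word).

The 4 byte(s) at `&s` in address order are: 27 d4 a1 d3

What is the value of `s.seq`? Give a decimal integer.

[0]=0x27 [1]=0xd4 [2]=0xa1 [3]=0xd3 (big-endian) → word 0x27d4a1d3
len [22+:10] = (word>>22) & 0x3ff = 159
ver [15+:7] = (word>>15) & 0x7f = 41
seq [0+:15] = (word>>0) & 0x7fff = 8659  ←

8659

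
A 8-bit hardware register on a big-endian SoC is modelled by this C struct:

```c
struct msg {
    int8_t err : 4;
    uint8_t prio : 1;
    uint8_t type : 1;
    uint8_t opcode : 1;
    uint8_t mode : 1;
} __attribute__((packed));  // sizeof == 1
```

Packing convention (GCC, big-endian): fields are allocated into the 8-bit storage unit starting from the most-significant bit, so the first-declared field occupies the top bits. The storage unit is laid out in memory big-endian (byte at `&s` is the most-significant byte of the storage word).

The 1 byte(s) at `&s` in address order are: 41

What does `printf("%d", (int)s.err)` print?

[0]=0x41 (big-endian) → word 0x41
err:4 @ bit 4 → (0x41>>4)&0xf = 0x4  ←
prio:1 @ bit 3 → (0x41>>3)&0x1 = 0x0
type:1 @ bit 2 → (0x41>>2)&0x1 = 0x0
opcode:1 @ bit 1 → (0x41>>1)&0x1 = 0x0
mode:1 @ bit 0 → (0x41>>0)&0x1 = 0x1
err signed 4b, MSB=0: value = 4

4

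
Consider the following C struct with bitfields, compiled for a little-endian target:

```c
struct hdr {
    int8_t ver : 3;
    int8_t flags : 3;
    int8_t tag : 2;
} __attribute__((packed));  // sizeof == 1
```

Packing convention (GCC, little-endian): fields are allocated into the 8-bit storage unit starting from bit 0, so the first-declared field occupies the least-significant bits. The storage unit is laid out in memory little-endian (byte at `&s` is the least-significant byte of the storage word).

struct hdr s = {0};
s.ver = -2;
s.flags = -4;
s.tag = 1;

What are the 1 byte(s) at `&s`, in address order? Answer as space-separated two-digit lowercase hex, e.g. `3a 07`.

[0+:3] ver=-2 & 0x7 = 0x6; word=0x06
[3+:3] flags=-4 & 0x7 = 0x4; word=0x26
[6+:2] tag=1 & 0x3 = 0x1; word=0x66
word = 0x66 → little-endian bytes:
  [0]=0x66

66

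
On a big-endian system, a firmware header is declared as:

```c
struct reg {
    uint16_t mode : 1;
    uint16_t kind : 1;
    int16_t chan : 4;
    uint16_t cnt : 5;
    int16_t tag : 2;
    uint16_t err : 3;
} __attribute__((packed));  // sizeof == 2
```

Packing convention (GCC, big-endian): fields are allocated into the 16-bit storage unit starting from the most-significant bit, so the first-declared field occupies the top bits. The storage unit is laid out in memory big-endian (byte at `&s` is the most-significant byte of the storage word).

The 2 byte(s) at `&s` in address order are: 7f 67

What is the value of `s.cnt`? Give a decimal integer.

27

[0]=0x7f [1]=0x67 (big-endian) → word 0x7f67
mode:1 @ bit 15 → (0x7f67>>15)&0x1 = 0x0
kind:1 @ bit 14 → (0x7f67>>14)&0x1 = 0x1
chan:4 @ bit 10 → (0x7f67>>10)&0xf = 0xf
cnt:5 @ bit 5 → (0x7f67>>5)&0x1f = 0x1b  ←
tag:2 @ bit 3 → (0x7f67>>3)&0x3 = 0x0
err:3 @ bit 0 → (0x7f67>>0)&0x7 = 0x7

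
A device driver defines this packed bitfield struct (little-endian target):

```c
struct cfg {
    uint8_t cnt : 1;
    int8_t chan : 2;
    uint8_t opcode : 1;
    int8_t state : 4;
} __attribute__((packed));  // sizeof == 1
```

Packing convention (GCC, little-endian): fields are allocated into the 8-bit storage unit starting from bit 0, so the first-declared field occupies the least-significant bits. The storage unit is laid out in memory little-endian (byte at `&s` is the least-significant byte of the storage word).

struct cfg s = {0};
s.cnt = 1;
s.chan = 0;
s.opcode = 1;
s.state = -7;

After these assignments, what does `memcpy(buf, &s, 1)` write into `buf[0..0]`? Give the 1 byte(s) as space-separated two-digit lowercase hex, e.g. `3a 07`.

cnt:1 = 1 → 0x1 << 0 → word 0x01
chan:2 = 0 → 0x0 << 1 → word 0x01
opcode:1 = 1 → 0x1 << 3 → word 0x09
state:4 = -7 → 0x9 << 4 → word 0x99
word = 0x99 → little-endian bytes:
  [0]=0x99

99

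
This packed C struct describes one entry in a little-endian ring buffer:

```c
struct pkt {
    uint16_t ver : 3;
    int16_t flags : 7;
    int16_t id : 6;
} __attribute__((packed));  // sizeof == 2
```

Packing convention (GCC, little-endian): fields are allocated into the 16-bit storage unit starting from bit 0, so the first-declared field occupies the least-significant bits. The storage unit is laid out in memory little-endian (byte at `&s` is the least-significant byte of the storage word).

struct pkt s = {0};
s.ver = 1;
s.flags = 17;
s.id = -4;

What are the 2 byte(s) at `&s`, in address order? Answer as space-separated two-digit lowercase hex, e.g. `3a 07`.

ver:3 = 1 → 0x1 << 0 → word 0x0001
flags:7 = 17 → 0x11 << 3 → word 0x0089
id:6 = -4 → 0x3c << 10 → word 0xf089
word = 0xf089 → little-endian bytes:
  [0]=0x89  [1]=0xf0

89 f0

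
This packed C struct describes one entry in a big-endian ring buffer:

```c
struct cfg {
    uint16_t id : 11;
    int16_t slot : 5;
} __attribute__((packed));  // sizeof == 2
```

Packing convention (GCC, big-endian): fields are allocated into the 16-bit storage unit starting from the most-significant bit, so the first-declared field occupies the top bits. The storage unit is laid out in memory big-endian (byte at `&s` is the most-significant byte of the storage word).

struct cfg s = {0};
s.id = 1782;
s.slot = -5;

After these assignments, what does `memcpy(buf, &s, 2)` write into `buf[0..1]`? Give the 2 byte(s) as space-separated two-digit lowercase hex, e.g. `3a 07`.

[5+:11] id=1782 & 0x7ff = 0x6f6; word=0xdec0
[0+:5] slot=-5 & 0x1f = 0x1b; word=0xdedb
word = 0xdedb → big-endian bytes:
  [0]=0xde  [1]=0xdb

de db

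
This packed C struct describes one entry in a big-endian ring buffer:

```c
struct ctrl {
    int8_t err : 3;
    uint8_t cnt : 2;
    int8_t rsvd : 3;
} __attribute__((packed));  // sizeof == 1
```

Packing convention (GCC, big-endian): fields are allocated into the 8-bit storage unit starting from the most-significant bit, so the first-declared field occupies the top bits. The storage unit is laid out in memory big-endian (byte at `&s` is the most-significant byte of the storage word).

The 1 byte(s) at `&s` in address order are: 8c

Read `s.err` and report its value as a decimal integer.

[0]=0x8c (big-endian) → word 0x8c
err [5+:3] = (word>>5) & 0x7 = 4  ←
cnt [3+:2] = (word>>3) & 0x3 = 1
rsvd [0+:3] = (word>>0) & 0x7 = 4
err signed 3b, MSB=1: 4 - 8 = -4

-4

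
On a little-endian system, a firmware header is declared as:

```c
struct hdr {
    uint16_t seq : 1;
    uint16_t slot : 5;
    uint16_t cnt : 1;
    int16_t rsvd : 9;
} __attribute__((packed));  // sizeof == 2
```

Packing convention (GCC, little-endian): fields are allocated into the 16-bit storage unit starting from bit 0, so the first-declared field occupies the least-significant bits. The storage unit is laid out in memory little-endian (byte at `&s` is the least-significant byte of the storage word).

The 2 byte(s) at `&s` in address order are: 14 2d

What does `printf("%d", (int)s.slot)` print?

10

[0]=0x14 [1]=0x2d (little-endian) → word 0x2d14
seq [0+:1] = (word>>0) & 0x1 = 0
slot [1+:5] = (word>>1) & 0x1f = 10  ←
cnt [6+:1] = (word>>6) & 0x1 = 0
rsvd [7+:9] = (word>>7) & 0x1ff = 90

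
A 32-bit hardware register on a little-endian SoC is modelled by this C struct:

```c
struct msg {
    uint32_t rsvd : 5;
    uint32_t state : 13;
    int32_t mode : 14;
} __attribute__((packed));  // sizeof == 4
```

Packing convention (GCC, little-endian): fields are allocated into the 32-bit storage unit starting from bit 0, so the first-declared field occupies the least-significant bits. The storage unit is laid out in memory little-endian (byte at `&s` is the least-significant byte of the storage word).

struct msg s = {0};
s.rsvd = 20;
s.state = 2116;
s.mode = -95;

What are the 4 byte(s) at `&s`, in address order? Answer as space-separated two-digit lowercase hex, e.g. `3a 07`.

94 08 85 fe

rsvd:5 = 20 → 0x14 << 0 → word 0x00000014
state:13 = 2116 → 0x844 << 5 → word 0x00010894
mode:14 = -95 → 0x3fa1 << 18 → word 0xfe850894
word = 0xfe850894 → little-endian bytes:
  [0]=0x94  [1]=0x08  [2]=0x85  [3]=0xfe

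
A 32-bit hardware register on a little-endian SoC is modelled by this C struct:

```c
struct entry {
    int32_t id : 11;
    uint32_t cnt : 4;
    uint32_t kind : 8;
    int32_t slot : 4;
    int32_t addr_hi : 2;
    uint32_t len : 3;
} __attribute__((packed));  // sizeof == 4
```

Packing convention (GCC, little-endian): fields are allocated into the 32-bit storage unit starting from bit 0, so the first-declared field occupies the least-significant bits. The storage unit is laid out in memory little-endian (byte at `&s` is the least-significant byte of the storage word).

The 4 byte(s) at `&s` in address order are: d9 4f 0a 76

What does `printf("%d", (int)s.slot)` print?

-4

[0]=0xd9 [1]=0x4f [2]=0x0a [3]=0x76 (little-endian) → word 0x760a4fd9
id:11 @ bit 0 → (0x760a4fd9>>0)&0x7ff = 0x7d9
cnt:4 @ bit 11 → (0x760a4fd9>>11)&0xf = 0x9
kind:8 @ bit 15 → (0x760a4fd9>>15)&0xff = 0x14
slot:4 @ bit 23 → (0x760a4fd9>>23)&0xf = 0xc  ←
addr_hi:2 @ bit 27 → (0x760a4fd9>>27)&0x3 = 0x2
len:3 @ bit 29 → (0x760a4fd9>>29)&0x7 = 0x3
slot signed 4b, MSB=1: 12 - 16 = -4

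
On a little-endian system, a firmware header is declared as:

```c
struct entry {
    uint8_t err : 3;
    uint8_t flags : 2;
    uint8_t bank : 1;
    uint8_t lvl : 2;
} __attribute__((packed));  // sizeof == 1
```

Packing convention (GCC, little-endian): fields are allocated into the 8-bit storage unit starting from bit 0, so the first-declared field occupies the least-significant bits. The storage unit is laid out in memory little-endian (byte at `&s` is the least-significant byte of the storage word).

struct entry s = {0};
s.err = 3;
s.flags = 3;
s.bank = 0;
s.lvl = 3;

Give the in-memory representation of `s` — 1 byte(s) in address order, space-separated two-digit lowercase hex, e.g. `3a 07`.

[0+:3] err=3 & 0x7 = 0x3; word=0x03
[3+:2] flags=3 & 0x3 = 0x3; word=0x1b
[5+:1] bank=0 & 0x1 = 0x0; word=0x1b
[6+:2] lvl=3 & 0x3 = 0x3; word=0xdb
word = 0xdb → little-endian bytes:
  [0]=0xdb

db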